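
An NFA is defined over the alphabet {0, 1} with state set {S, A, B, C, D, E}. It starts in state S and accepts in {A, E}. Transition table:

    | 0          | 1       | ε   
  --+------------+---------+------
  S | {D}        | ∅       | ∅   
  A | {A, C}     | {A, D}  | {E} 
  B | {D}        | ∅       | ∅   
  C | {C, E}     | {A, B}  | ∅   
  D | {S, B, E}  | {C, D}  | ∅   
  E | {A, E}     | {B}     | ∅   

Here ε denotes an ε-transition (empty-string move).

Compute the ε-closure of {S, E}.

{S, E}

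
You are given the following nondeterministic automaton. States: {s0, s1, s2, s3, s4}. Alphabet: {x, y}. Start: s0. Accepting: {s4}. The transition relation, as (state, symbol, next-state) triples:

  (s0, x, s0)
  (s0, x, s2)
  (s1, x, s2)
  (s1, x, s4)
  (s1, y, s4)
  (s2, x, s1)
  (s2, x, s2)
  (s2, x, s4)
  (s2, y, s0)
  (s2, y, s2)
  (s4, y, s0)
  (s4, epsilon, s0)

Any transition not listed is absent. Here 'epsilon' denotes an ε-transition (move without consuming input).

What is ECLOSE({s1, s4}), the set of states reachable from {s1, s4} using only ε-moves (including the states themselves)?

{s0, s1, s4}

Begin with {s1, s4}.
ε-move s4 → s0; add s0.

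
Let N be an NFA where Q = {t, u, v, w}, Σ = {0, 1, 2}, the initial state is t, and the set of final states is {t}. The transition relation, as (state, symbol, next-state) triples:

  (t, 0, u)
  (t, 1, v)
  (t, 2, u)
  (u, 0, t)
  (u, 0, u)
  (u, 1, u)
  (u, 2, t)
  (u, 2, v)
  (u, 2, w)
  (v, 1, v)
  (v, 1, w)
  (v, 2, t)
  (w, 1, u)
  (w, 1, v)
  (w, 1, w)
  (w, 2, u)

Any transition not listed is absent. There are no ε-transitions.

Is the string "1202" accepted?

Yes

Start in {t}.
Read '1': {t} → {v}.
Read '2': {v} → {t}.
Read '0': {t} → {u}.
Read '2': {u} → {t, v, w}.
The final set {t, v, w} contains the accepting state t.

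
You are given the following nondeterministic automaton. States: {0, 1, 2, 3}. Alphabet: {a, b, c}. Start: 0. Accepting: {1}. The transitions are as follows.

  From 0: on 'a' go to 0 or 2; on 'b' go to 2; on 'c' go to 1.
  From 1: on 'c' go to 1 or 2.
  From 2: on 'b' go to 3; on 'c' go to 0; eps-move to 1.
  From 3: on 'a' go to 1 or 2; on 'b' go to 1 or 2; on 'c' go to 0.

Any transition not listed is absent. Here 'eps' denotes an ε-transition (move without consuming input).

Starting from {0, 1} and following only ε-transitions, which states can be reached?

{0, 1}

Begin with {0, 1}.
No ε-moves leave this set, so the closure equals the set itself.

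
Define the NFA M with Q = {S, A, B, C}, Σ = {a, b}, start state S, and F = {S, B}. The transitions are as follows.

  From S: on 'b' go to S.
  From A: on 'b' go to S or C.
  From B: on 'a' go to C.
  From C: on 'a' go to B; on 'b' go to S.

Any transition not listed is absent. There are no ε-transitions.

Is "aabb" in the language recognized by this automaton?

No

Start in {S}.
Read 'a': S→∅; now ∅.
The set is empty and remains empty for the remaining 3 symbols.
The final set ∅ contains no accepting state.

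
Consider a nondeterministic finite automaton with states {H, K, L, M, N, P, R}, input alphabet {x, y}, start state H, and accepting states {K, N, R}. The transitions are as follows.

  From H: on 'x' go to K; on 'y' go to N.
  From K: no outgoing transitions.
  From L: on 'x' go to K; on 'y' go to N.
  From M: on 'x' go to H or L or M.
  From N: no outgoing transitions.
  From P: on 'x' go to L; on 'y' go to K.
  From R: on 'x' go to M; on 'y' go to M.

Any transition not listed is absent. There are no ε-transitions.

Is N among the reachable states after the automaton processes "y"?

Yes

Start in {H}.
Read 'y': {H} → {N}.
State N is in {N}.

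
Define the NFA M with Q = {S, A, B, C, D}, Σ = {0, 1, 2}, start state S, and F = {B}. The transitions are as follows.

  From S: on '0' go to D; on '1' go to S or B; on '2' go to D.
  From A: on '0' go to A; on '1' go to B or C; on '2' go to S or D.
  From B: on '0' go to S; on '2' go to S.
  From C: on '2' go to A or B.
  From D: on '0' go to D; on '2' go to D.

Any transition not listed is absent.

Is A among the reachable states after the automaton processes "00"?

No

Start in {S}.
Read '0': S→{D}; now {D}.
Read '0': D→{D}; now {D}.
State A is not in {D}.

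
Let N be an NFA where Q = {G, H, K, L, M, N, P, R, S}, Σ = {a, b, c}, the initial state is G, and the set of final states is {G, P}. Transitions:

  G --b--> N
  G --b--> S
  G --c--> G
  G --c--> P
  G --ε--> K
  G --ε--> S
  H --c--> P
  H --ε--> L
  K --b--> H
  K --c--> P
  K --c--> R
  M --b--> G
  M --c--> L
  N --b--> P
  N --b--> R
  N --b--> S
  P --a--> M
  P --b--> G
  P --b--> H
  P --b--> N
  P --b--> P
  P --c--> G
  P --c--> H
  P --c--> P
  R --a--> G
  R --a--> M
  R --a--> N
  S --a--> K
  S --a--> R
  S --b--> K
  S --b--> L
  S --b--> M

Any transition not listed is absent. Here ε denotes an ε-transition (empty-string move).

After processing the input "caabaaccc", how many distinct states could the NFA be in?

7

Start: ε-closure({G}) = {G, K, S}.
Read 'c': G→{G, P}, K→{P, R}, S→∅; union {G, P, R}; ε-closure = {G, K, P, R, S}.
Read 'a': G→∅, K→∅, P→{M}, R→{G, M, N}, S→{K, R}; union {G, K, M, N, R}; ε-closure = {G, K, M, N, R, S}.
Read 'a': G→∅, K→∅, M→∅, N→∅, R→{G, M, N}, S→{K, R}; union {G, K, M, N, R}; ε-closure = {G, K, M, N, R, S}.
Read 'b': G→{N, S}, K→{H}, M→{G}, N→{P, R, S}, R→∅, S→{K, L, M}; now {G, H, K, L, M, N, P, R, S}.
Read 'a': G→∅, H→∅, K→∅, L→∅, M→∅, N→∅, P→{M}, R→{G, M, N}, S→{K, R}; union {G, K, M, N, R}; ε-closure = {G, K, M, N, R, S}.
Read 'a': G→∅, K→∅, M→∅, N→∅, R→{G, M, N}, S→{K, R}; union {G, K, M, N, R}; ε-closure = {G, K, M, N, R, S}.
Read 'c': G→{G, P}, K→{P, R}, M→{L}, N→∅, R→∅, S→∅; union {G, L, P, R}; ε-closure = {G, K, L, P, R, S}.
Read 'c': G→{G, P}, K→{P, R}, L→∅, P→{G, H, P}, R→∅, S→∅; union {G, H, P, R}; ε-closure = {G, H, K, L, P, R, S}.
Read 'c': G→{G, P}, H→{P}, K→{P, R}, L→∅, P→{G, H, P}, R→∅, S→∅; union {G, H, P, R}; ε-closure = {G, H, K, L, P, R, S}.
That set has 7 states.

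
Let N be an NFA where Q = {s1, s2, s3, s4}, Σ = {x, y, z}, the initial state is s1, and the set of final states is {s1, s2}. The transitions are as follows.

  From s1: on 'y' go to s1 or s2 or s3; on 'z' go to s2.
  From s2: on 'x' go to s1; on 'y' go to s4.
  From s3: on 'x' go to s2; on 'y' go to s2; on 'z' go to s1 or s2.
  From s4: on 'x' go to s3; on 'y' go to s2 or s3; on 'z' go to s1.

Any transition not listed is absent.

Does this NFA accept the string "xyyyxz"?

No

Start in {s1}.
Read 'x': {s1} → ∅.
The set is empty and remains empty for the remaining 5 symbols.
The final set ∅ contains no accepting state.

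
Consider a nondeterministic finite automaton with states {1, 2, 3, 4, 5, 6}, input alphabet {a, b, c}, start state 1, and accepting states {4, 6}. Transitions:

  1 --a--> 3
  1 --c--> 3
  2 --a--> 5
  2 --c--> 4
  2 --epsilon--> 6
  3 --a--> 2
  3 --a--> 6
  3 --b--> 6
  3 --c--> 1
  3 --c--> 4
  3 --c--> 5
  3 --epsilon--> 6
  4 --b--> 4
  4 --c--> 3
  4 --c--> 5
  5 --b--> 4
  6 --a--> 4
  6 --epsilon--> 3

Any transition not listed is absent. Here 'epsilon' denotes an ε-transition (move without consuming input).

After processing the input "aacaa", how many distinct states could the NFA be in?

5

Start in {1}.
Read 'a': {1} → {3, 6}.
Read 'a': {3, 6} → {2, 3, 4, 6}.
Read 'c': {2, 3, 4, 6} → {1, 3, 4, 5, 6}.
Read 'a': {1, 3, 4, 5, 6} → {2, 3, 4, 6}.
Read 'a': {2, 3, 4, 6} → {2, 3, 4, 5, 6}.
That set has 5 states.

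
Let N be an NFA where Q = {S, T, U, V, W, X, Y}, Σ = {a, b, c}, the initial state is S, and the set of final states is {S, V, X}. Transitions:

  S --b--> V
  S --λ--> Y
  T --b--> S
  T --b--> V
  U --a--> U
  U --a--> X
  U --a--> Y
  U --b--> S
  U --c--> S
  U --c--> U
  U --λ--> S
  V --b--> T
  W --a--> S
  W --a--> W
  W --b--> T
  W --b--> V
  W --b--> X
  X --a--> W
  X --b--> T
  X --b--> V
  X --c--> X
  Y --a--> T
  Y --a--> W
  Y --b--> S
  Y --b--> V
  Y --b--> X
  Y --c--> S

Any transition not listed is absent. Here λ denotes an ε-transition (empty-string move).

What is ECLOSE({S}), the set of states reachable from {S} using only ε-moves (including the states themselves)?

Begin with {S}.
ε-move S → Y; add Y.

{S, Y}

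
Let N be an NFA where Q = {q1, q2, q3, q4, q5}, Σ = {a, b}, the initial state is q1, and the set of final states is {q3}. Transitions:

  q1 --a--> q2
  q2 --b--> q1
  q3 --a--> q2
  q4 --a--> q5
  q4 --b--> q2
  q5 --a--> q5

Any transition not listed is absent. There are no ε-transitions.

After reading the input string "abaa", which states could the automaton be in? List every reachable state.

∅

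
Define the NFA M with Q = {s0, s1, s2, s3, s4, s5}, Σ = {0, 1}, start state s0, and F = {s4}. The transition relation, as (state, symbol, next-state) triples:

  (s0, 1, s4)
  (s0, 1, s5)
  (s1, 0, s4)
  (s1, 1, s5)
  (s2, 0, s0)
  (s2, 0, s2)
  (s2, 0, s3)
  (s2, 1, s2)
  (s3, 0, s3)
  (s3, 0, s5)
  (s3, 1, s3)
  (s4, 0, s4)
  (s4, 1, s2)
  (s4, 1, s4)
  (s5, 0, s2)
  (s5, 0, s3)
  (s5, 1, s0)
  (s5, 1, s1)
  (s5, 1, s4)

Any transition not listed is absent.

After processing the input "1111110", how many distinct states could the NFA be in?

Start in {s0}.
Read '1': s0→{s4, s5}; now {s4, s5}.
Read '1': s4→{s2, s4}, s5→{s0, s1, s4}; now {s0, s1, s2, s4}.
Read '1': s0→{s4, s5}, s1→{s5}, s2→{s2}, s4→{s2, s4}; now {s2, s4, s5}.
Read '1': s2→{s2}, s4→{s2, s4}, s5→{s0, s1, s4}; now {s0, s1, s2, s4}.
Read '1': s0→{s4, s5}, s1→{s5}, s2→{s2}, s4→{s2, s4}; now {s2, s4, s5}.
Read '1': s2→{s2}, s4→{s2, s4}, s5→{s0, s1, s4}; now {s0, s1, s2, s4}.
Read '0': s0→∅, s1→{s4}, s2→{s0, s2, s3}, s4→{s4}; now {s0, s2, s3, s4}.
That set has 4 states.

4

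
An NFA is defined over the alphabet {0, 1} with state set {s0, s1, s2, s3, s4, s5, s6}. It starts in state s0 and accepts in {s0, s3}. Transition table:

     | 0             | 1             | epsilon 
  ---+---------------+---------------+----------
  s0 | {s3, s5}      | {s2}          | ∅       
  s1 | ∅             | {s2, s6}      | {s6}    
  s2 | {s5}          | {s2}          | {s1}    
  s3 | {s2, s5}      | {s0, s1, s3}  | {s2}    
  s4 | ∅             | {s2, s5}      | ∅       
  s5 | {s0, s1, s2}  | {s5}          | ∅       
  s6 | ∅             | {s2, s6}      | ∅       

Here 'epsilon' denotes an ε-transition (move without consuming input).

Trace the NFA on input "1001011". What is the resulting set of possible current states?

Start in {s0}.
Read '1': s0→{s2}; union {s2}; ε-closure = {s1, s2, s6}.
Read '0': s1→∅, s2→{s5}, s6→∅; now {s5}.
Read '0': s5→{s0, s1, s2}; union {s0, s1, s2}; ε-closure = {s0, s1, s2, s6}.
Read '1': s0→{s2}, s1→{s2, s6}, s2→{s2}, s6→{s2, s6}; union {s2, s6}; ε-closure = {s1, s2, s6}.
Read '0': s1→∅, s2→{s5}, s6→∅; now {s5}.
Read '1': s5→{s5}; now {s5}.
Read '1': s5→{s5}; now {s5}.

{s5}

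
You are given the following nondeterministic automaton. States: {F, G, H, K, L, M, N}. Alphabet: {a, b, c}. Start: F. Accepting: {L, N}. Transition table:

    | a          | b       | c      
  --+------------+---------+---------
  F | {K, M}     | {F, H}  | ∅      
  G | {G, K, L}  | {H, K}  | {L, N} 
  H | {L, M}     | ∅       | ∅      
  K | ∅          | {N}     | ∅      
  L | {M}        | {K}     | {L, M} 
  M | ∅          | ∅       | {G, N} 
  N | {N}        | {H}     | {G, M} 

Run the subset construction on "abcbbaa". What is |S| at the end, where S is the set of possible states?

1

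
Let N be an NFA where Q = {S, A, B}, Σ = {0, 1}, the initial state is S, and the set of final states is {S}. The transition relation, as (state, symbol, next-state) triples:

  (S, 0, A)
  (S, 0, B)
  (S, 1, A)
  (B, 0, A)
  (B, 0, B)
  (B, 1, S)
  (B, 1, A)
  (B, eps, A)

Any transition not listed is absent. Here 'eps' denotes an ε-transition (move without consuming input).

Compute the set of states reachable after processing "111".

∅

Start in {S}.
Read '1': {S} → {A}.
Read '1': {A} → ∅.
The set is empty and remains empty for the remaining 1 symbol.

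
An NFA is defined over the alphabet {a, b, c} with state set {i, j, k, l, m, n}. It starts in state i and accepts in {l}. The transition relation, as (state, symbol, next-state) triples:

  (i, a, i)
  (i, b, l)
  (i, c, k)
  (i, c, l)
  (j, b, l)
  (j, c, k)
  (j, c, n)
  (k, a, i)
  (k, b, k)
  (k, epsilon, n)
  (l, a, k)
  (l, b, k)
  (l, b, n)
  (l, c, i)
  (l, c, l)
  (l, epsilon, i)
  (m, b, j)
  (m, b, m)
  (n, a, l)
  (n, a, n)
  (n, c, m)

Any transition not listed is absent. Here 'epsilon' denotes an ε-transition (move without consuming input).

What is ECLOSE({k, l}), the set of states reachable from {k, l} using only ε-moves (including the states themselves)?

Begin with {k, l}.
ε-move k → n; add n.
ε-move l → i; add i.

{i, k, l, n}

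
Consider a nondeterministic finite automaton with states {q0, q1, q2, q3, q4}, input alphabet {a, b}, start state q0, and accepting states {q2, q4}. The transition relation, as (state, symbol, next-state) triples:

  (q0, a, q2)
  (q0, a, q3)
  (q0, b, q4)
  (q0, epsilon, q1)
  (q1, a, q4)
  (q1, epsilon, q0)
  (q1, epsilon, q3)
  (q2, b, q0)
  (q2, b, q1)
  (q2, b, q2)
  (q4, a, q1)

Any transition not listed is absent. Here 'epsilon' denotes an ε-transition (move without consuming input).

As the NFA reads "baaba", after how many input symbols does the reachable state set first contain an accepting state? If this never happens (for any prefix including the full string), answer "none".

1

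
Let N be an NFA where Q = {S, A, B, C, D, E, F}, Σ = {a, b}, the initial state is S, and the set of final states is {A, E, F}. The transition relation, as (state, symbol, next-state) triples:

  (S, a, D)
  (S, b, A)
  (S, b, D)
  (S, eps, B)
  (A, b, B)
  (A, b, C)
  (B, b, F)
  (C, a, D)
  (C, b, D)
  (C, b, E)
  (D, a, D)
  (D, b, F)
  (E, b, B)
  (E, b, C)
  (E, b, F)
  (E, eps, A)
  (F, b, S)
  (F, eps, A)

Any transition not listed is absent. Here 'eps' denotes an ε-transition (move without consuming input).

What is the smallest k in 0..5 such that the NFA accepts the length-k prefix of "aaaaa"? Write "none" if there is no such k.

Start: ε-closure({S}) = {S, B}.
Read 'a': S→{D}, B→∅; now {D}.
Read 'a': D→{D}; now {D}.
Read 'a': D→{D}; now {D}.
Read 'a': D→{D}; now {D}.
Read 'a': D→{D}; now {D}.
No reachable set along the way intersects F.

none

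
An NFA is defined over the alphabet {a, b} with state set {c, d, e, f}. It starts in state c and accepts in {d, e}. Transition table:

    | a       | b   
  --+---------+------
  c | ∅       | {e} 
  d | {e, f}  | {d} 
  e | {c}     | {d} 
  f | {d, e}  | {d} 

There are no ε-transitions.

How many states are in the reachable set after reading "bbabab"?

Start in {c}.
Read 'b': c→{e}; now {e}.
Read 'b': e→{d}; now {d}.
Read 'a': d→{e, f}; now {e, f}.
Read 'b': e→{d}, f→{d}; now {d}.
Read 'a': d→{e, f}; now {e, f}.
Read 'b': e→{d}, f→{d}; now {d}.
That set has 1 state.

1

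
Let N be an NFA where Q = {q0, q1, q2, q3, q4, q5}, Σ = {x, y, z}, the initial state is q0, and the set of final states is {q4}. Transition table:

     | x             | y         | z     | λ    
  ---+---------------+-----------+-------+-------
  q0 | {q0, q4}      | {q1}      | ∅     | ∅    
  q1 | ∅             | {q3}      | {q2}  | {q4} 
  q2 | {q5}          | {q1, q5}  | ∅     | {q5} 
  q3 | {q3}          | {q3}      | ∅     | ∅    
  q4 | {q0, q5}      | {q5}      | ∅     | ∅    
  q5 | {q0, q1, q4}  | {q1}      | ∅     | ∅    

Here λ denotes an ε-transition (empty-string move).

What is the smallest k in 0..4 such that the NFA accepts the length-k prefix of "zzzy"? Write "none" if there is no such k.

Start in {q0}.
Read 'z': q0→∅; now ∅.
The set is empty and remains empty for the remaining 3 symbols.
No reachable set along the way intersects F.

none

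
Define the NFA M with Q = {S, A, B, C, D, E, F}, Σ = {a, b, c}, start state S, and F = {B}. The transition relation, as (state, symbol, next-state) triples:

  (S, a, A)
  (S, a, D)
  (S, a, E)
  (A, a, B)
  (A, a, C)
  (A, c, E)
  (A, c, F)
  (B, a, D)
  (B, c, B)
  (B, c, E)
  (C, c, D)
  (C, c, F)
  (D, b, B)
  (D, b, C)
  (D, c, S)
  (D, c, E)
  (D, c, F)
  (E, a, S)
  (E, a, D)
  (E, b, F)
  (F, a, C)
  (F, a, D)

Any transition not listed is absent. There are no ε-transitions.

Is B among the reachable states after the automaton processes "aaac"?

No

Start in {S}.
Read 'a': S→{A, D, E}; now {A, D, E}.
Read 'a': A→{B, C}, D→∅, E→{S, D}; now {S, B, C, D}.
Read 'a': S→{A, D, E}, B→{D}, C→∅, D→∅; now {A, D, E}.
Read 'c': A→{E, F}, D→{S, E, F}, E→∅; now {S, E, F}.
State B is not in {S, E, F}.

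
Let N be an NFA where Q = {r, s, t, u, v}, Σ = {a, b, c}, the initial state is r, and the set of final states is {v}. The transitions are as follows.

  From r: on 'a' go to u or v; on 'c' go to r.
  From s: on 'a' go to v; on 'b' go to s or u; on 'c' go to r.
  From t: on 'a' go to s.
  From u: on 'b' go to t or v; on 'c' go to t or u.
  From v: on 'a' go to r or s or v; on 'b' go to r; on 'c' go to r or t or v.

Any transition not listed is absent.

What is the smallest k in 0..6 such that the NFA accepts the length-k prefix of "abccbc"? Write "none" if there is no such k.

1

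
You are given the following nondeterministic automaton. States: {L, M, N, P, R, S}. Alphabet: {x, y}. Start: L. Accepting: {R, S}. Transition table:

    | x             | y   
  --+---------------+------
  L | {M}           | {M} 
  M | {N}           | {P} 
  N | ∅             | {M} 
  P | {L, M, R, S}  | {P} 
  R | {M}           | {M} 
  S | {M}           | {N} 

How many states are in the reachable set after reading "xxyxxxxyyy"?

Start in {L}.
Read 'x': L→{M}; now {M}.
Read 'x': M→{N}; now {N}.
Read 'y': N→{M}; now {M}.
Read 'x': M→{N}; now {N}.
Read 'x': N→∅; now ∅.
The set is empty and remains empty for the remaining 5 symbols.
That set has 0 states.

0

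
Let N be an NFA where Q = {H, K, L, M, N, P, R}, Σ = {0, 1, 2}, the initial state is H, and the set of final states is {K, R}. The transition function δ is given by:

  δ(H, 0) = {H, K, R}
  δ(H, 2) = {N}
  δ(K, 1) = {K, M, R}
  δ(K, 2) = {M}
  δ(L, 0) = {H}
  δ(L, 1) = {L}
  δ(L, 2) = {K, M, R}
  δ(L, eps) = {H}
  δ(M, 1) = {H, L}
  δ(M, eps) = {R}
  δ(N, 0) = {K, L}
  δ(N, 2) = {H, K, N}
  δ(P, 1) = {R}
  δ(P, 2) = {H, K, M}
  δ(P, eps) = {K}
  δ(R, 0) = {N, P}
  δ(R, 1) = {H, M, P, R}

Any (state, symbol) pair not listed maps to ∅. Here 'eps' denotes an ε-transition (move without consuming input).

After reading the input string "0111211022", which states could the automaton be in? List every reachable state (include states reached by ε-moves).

{H, K, M, N, R}

Start in {H}.
Read '0': {H} → {H, K, R}.
Read '1': {H, K, R} → {H, K, M, P, R}.
Read '1': {H, K, M, P, R} → {H, K, L, M, P, R}.
Read '1': {H, K, L, M, P, R} → {H, K, L, M, P, R}.
Read '2': {H, K, L, M, P, R} → {H, K, M, N, R}.
Read '1': {H, K, M, N, R} → {H, K, L, M, P, R}.
Read '1': {H, K, L, M, P, R} → {H, K, L, M, P, R}.
Read '0': {H, K, L, M, P, R} → {H, K, N, P, R}.
Read '2': {H, K, N, P, R} → {H, K, M, N, R}.
Read '2': {H, K, M, N, R} → {H, K, M, N, R}.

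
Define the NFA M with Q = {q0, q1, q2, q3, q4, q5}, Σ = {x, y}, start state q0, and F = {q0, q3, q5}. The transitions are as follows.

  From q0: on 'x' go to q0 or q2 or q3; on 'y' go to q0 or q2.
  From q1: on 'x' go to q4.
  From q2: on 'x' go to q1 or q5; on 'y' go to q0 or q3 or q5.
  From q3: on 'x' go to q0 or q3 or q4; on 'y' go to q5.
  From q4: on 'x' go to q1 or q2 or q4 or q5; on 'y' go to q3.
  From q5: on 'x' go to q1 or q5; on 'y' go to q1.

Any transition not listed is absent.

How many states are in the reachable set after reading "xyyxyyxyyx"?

6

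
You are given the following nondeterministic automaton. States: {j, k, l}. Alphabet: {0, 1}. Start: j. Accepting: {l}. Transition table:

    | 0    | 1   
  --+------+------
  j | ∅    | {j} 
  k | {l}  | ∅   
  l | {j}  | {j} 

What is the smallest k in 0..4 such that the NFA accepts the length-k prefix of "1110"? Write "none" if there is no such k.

Start in {j}.
Read '1': j→{j}; now {j}.
Read '1': j→{j}; now {j}.
Read '1': j→{j}; now {j}.
Read '0': j→∅; now ∅.
No reachable set along the way intersects F.

none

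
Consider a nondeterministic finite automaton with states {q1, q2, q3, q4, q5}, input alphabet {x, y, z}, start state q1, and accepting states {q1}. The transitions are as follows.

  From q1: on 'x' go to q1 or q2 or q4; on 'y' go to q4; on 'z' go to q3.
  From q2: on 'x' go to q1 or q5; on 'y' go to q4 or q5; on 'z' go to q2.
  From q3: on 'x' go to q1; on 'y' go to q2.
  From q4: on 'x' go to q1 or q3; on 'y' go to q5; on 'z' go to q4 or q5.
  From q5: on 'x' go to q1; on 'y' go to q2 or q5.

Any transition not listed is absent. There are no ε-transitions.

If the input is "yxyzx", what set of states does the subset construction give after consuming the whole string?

Start in {q1}.
Read 'y': q1→{q4}; now {q4}.
Read 'x': q4→{q1, q3}; now {q1, q3}.
Read 'y': q1→{q4}, q3→{q2}; now {q2, q4}.
Read 'z': q2→{q2}, q4→{q4, q5}; now {q2, q4, q5}.
Read 'x': q2→{q1, q5}, q4→{q1, q3}, q5→{q1}; now {q1, q3, q5}.

{q1, q3, q5}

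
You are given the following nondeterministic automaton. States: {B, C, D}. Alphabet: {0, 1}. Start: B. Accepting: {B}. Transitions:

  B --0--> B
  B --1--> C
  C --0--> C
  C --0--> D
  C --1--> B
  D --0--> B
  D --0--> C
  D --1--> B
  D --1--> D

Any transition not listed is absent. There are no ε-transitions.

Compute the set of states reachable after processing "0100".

{B, C, D}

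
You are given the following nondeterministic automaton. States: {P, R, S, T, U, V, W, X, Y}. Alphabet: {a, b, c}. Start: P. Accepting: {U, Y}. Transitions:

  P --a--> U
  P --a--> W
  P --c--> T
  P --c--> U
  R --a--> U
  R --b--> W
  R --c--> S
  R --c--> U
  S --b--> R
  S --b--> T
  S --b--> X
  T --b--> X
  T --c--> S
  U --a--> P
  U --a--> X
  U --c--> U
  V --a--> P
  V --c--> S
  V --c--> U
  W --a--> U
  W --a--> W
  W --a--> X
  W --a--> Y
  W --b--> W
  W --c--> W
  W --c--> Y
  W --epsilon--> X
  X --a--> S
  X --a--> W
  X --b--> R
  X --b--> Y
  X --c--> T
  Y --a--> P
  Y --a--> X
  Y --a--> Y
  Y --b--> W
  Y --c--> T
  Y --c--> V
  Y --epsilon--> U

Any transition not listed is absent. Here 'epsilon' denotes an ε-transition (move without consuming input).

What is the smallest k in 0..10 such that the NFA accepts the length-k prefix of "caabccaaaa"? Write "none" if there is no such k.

1

Start in {P}.
Read 'c': {P} → {T, U}.
None of the earlier sets intersect F, but {T, U} does.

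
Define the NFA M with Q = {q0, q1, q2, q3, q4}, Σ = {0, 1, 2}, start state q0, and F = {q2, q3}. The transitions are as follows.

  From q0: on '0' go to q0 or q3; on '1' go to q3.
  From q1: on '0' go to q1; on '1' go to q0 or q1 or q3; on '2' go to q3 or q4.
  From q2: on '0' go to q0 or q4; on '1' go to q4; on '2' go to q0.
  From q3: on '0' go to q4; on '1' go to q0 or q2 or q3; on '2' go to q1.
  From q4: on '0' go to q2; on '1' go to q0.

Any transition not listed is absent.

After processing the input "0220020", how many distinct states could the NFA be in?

2

Start in {q0}.
Read '0': q0→{q0, q3}; now {q0, q3}.
Read '2': q0→∅, q3→{q1}; now {q1}.
Read '2': q1→{q3, q4}; now {q3, q4}.
Read '0': q3→{q4}, q4→{q2}; now {q2, q4}.
Read '0': q2→{q0, q4}, q4→{q2}; now {q0, q2, q4}.
Read '2': q0→∅, q2→{q0}, q4→∅; now {q0}.
Read '0': q0→{q0, q3}; now {q0, q3}.
That set has 2 states.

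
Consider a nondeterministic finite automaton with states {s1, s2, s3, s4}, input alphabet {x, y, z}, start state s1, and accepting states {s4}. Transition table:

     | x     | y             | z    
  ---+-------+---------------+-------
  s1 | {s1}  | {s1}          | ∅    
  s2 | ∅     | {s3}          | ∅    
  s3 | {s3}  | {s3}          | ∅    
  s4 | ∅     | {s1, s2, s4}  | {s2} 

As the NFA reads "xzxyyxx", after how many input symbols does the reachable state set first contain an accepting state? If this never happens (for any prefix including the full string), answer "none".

none

Start in {s1}.
Read 'x': s1→{s1}; now {s1}.
Read 'z': s1→∅; now ∅.
The set is empty and remains empty for the remaining 5 symbols.
No reachable set along the way intersects F.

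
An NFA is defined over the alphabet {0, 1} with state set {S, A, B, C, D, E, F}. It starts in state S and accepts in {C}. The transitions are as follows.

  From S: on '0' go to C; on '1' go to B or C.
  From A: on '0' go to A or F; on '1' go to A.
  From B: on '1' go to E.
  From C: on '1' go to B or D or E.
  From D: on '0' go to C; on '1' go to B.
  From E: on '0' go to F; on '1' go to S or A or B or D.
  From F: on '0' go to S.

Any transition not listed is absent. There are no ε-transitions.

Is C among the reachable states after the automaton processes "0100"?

No

Start in {S}.
Read '0': {S} → {C}.
Read '1': {C} → {B, D, E}.
Read '0': {B, D, E} → {C, F}.
Read '0': {C, F} → {S}.
State C is not in {S}.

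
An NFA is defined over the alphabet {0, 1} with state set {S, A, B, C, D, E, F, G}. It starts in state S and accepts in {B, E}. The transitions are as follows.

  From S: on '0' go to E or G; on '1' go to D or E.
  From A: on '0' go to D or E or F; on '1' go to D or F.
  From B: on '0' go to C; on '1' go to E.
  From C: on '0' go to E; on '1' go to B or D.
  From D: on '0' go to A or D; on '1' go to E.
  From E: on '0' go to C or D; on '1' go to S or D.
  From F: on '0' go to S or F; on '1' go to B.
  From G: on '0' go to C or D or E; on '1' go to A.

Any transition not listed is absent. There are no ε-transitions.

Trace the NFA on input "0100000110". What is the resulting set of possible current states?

Start in {S}.
Read '0': S→{E, G}; now {E, G}.
Read '1': E→{S, D}, G→{A}; now {S, A, D}.
Read '0': S→{E, G}, A→{D, E, F}, D→{A, D}; now {A, D, E, F, G}.
Read '0': A→{D, E, F}, D→{A, D}, E→{C, D}, F→{S, F}, G→{C, D, E}; now {S, A, C, D, E, F}.
Read '0': S→{E, G}, A→{D, E, F}, C→{E}, D→{A, D}, E→{C, D}, F→{S, F}; now {S, A, C, D, E, F, G}.
Read '0': S→{E, G}, A→{D, E, F}, C→{E}, D→{A, D}, E→{C, D}, F→{S, F}, G→{C, D, E}; now {S, A, C, D, E, F, G}.
Read '0': S→{E, G}, A→{D, E, F}, C→{E}, D→{A, D}, E→{C, D}, F→{S, F}, G→{C, D, E}; now {S, A, C, D, E, F, G}.
Read '1': S→{D, E}, A→{D, F}, C→{B, D}, D→{E}, E→{S, D}, F→{B}, G→{A}; now {S, A, B, D, E, F}.
Read '1': S→{D, E}, A→{D, F}, B→{E}, D→{E}, E→{S, D}, F→{B}; now {S, B, D, E, F}.
Read '0': S→{E, G}, B→{C}, D→{A, D}, E→{C, D}, F→{S, F}; now {S, A, C, D, E, F, G}.

{S, A, C, D, E, F, G}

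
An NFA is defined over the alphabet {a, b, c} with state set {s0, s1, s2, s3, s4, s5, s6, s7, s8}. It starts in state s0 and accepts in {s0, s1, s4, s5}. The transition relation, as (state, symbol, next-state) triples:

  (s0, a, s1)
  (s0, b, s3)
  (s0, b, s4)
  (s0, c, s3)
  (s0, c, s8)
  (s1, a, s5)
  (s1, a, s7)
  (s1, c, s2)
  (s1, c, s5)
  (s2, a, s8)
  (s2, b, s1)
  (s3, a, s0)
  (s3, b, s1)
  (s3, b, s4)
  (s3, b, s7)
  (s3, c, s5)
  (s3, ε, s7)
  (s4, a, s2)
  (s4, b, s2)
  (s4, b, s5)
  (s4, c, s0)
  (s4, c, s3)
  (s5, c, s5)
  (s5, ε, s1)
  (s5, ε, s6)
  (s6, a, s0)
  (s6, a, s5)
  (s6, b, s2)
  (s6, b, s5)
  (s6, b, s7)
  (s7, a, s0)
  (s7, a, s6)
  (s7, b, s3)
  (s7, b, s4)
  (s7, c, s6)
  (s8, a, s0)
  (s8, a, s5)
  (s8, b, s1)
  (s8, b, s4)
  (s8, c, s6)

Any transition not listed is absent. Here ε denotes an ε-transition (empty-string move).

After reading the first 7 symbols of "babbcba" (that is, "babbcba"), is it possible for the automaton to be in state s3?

Start in {s0}.
Read 'b': {s0} → {s3, s4, s7}.
Read 'a': {s3, s4, s7} → {s0, s2, s6}.
Read 'b': {s0, s2, s6} → {s1, s2, s3, s4, s5, s6, s7}.
Read 'b': {s1, s2, s3, s4, s5, s6, s7} → {s1, s2, s3, s4, s5, s6, s7}.
Read 'c': {s1, s2, s3, s4, s5, s6, s7} → {s0, s1, s2, s3, s5, s6, s7}.
Read 'b': {s0, s1, s2, s3, s5, s6, s7} → {s1, s2, s3, s4, s5, s6, s7}.
Read 'a': {s1, s2, s3, s4, s5, s6, s7} → {s0, s1, s2, s5, s6, s7, s8}.
State s3 is not in {s0, s1, s2, s5, s6, s7, s8}.

No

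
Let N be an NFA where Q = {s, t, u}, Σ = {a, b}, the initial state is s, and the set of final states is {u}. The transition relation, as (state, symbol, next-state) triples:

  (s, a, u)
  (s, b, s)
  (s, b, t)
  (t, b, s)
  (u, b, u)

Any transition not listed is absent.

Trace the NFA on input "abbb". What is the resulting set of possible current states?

{u}

Start in {s}.
Read 'a': {s} → {u}.
Read 'b': {u} → {u}.
Read 'b': {u} → {u}.
Read 'b': {u} → {u}.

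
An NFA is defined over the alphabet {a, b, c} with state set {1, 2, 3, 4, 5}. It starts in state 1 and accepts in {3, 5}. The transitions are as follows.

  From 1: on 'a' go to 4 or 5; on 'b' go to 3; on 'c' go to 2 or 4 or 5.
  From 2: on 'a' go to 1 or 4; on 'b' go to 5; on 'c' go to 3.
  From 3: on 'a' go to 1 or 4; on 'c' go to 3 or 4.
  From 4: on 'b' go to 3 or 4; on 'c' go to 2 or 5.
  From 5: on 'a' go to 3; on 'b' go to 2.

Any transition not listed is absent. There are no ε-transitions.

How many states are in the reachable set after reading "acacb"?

Start in {1}.
Read 'a': {1} → {4, 5}.
Read 'c': {4, 5} → {2, 5}.
Read 'a': {2, 5} → {1, 3, 4}.
Read 'c': {1, 3, 4} → {2, 3, 4, 5}.
Read 'b': {2, 3, 4, 5} → {2, 3, 4, 5}.
That set has 4 states.

4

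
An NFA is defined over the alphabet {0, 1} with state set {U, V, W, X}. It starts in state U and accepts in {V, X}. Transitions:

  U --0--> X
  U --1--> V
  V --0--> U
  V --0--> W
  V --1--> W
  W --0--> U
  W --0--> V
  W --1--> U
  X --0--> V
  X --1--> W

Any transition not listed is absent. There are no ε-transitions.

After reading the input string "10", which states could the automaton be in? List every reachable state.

{U, W}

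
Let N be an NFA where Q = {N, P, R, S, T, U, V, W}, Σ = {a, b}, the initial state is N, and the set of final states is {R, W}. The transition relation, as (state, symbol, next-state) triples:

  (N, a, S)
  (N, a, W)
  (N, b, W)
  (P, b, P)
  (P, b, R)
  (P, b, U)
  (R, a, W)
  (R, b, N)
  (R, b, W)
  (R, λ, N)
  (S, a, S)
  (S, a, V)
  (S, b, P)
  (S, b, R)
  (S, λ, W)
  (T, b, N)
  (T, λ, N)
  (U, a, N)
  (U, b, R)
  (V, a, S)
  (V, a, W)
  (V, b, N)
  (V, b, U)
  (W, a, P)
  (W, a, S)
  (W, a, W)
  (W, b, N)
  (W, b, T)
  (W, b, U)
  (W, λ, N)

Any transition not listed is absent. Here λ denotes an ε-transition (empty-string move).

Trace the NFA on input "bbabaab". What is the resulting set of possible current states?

Start in {N}.
Read 'b': N→{W}; union {W}; ε-closure = {N, W}.
Read 'b': N→{W}, W→{N, T, U}; now {N, T, U, W}.
Read 'a': N→{S, W}, T→∅, U→{N}, W→{P, S, W}; now {N, P, S, W}.
Read 'b': N→{W}, P→{P, R, U}, S→{P, R}, W→{N, T, U}; now {N, P, R, T, U, W}.
Read 'a': N→{S, W}, P→∅, R→{W}, T→∅, U→{N}, W→{P, S, W}; now {N, P, S, W}.
Read 'a': N→{S, W}, P→∅, S→{S, V}, W→{P, S, W}; union {P, S, V, W}; ε-closure = {N, P, S, V, W}.
Read 'b': N→{W}, P→{P, R, U}, S→{P, R}, V→{N, U}, W→{N, T, U}; now {N, P, R, T, U, W}.

{N, P, R, T, U, W}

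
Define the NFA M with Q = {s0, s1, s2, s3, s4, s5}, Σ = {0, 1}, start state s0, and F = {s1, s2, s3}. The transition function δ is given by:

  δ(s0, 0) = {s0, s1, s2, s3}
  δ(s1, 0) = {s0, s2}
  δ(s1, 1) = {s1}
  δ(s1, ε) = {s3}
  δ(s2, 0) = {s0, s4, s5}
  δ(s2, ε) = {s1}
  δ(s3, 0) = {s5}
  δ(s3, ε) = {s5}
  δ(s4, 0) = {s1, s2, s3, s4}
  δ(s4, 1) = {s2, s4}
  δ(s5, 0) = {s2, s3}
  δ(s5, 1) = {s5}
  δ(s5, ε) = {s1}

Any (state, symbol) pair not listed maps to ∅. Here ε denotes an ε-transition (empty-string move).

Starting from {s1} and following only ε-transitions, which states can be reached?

Begin with {s1}.
ε-move s1 → s3; add s3.
ε-move s3 → s5; add s5.

{s1, s3, s5}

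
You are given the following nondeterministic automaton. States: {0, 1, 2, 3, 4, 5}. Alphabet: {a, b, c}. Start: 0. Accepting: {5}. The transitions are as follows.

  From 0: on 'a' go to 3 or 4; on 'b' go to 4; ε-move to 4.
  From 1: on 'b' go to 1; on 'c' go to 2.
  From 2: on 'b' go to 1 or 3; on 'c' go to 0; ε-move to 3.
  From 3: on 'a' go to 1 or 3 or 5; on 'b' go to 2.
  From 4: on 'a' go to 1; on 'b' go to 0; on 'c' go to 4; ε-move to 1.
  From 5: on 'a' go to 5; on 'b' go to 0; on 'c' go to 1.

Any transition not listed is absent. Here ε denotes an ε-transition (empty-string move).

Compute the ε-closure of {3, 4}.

{1, 3, 4}

Begin with {3, 4}.
ε-move 4 → 1; add 1.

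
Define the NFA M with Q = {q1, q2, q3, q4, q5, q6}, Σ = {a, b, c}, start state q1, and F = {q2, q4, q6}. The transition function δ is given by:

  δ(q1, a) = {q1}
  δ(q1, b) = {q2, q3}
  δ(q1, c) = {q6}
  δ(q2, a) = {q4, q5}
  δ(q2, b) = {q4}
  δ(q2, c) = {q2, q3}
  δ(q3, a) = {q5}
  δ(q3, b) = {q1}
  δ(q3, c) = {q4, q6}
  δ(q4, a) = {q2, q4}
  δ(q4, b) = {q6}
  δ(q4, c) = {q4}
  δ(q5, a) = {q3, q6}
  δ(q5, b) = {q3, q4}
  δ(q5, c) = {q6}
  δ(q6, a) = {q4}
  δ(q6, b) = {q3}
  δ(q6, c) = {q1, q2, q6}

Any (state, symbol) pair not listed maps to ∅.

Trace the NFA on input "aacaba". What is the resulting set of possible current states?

{q4}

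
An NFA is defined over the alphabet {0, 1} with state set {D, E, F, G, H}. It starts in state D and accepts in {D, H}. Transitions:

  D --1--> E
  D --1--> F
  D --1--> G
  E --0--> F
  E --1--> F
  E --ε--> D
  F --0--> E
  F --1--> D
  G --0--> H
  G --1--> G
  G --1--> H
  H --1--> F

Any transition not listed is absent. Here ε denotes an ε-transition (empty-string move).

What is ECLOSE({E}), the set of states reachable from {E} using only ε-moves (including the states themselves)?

Begin with {E}.
ε-move E → D; add D.

{D, E}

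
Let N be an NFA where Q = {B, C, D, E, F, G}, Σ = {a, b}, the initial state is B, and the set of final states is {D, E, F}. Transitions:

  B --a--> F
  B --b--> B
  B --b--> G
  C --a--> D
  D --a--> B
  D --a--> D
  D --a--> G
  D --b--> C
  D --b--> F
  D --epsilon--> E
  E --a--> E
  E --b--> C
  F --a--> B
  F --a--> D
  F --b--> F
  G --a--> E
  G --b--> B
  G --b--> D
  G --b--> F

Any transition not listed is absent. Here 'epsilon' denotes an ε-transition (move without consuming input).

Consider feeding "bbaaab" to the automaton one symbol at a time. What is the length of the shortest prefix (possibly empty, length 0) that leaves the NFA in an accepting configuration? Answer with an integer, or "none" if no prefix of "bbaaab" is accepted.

2

Start in {B}.
Read 'b': B→{B, G}; now {B, G}.
Read 'b': B→{B, G}, G→{B, D, F}; union {B, D, F, G}; ε-closure = {B, D, E, F, G}.
None of the earlier sets intersect F, but {B, D, E, F, G} does.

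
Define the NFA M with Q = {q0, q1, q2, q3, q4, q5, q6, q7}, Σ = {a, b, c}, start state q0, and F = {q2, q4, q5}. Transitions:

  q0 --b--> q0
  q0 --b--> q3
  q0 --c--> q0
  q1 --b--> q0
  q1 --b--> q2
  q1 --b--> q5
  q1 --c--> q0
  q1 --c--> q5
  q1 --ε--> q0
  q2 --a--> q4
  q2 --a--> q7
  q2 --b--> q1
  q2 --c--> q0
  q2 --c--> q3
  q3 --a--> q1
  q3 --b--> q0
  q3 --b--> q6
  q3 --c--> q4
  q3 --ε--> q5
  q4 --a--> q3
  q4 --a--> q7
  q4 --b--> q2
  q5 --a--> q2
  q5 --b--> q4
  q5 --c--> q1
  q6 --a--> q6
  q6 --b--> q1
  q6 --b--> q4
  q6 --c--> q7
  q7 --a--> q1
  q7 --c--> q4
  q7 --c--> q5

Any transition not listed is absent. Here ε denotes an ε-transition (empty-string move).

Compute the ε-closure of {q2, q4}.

{q2, q4}

Begin with {q2, q4}.
No ε-moves leave this set, so the closure equals the set itself.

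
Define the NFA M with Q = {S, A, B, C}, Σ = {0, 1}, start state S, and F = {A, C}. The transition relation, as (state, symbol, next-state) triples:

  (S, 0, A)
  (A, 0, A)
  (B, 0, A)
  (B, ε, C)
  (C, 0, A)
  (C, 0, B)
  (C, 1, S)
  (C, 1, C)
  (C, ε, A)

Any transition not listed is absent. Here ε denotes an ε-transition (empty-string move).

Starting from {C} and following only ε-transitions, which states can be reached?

{A, C}

Begin with {C}.
ε-move C → A; add A.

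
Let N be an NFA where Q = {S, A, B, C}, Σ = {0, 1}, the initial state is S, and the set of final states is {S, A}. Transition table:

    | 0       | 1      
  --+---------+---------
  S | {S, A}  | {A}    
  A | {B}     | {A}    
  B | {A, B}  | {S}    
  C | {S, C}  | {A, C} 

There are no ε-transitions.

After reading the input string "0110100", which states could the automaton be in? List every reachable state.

{S, A, B}

Start in {S}.
Read '0': {S} → {S, A}.
Read '1': {S, A} → {A}.
Read '1': {A} → {A}.
Read '0': {A} → {B}.
Read '1': {B} → {S}.
Read '0': {S} → {S, A}.
Read '0': {S, A} → {S, A, B}.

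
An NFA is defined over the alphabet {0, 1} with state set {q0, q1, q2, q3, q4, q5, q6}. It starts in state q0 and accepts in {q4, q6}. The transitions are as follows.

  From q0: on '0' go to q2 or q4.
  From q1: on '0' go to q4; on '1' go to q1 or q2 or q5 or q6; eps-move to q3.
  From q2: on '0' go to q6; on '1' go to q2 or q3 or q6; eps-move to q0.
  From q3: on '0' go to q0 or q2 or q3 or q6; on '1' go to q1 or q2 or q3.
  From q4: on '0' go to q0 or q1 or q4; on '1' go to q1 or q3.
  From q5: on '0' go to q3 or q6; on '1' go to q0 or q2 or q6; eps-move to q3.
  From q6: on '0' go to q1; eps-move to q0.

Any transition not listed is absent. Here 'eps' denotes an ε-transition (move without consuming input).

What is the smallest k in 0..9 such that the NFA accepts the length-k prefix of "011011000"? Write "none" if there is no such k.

1

Start in {q0}.
Read '0': {q0} → {q0, q2, q4}.
None of the earlier sets intersect F, but {q0, q2, q4} does.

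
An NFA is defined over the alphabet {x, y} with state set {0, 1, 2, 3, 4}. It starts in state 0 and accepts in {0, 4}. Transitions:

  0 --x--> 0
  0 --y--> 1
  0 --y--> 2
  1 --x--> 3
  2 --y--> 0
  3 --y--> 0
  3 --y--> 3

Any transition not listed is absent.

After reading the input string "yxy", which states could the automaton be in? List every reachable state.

{0, 3}

Start in {0}.
Read 'y': {0} → {1, 2}.
Read 'x': {1, 2} → {3}.
Read 'y': {3} → {0, 3}.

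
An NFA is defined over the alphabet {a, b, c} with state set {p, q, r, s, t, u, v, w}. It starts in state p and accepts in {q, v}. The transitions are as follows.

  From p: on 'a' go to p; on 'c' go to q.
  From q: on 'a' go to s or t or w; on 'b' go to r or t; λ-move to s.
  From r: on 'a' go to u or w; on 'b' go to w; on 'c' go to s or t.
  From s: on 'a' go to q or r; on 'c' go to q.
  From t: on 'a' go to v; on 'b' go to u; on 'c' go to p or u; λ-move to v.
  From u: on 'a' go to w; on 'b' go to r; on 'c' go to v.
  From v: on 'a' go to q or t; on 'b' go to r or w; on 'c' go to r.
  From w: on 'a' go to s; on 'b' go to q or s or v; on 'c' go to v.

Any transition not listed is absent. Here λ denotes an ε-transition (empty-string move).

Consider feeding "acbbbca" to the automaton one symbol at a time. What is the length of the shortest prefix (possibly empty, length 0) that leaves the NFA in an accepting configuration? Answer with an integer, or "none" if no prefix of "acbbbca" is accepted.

2

Start in {p}.
Read 'a': {p} → {p}.
Read 'c': {p} → {q, s}.
None of the earlier sets intersect F, but {q, s} does.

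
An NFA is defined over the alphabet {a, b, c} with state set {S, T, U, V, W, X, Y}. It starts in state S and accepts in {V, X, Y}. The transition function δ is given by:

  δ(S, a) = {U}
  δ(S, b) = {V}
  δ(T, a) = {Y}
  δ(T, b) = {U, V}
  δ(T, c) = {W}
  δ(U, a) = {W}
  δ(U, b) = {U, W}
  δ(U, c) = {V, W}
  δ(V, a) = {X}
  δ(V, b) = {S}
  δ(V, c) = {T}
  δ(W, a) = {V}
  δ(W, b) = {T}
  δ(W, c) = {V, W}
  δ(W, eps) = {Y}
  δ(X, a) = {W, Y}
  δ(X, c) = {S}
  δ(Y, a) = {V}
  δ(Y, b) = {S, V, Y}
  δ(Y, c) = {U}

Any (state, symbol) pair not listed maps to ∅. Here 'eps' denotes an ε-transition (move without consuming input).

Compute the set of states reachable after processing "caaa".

Start in {S}.
Read 'c': S→∅; now ∅.
The set is empty and remains empty for the remaining 3 symbols.

∅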